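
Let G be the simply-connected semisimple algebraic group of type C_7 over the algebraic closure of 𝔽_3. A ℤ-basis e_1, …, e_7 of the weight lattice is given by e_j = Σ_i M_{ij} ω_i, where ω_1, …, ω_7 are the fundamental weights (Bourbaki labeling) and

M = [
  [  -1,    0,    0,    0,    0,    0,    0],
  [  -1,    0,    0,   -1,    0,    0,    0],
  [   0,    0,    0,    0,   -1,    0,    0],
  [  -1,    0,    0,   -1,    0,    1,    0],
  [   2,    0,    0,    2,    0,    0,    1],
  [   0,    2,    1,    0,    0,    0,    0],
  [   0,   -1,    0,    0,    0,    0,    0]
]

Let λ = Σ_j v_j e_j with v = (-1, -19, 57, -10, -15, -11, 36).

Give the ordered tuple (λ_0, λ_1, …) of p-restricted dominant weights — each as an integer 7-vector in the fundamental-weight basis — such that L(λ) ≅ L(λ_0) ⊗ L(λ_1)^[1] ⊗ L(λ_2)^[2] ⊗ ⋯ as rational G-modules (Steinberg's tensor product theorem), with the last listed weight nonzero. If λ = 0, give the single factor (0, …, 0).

Compute c_i = Σ_j M_{ij} v_j with v = (-1, -19, 57, -10, -15, -11, 36):
  c_1 = (-1)·(-1) + (0)·(-19) + (0)·(57) + (0)·(-10) + (0)·(-15) + (0)·(-11) + (0)·(36) = 1
  c_2 = (-1)·(-1) + (0)·(-19) + (0)·(57) + (-1)·(-10) + (0)·(-15) + (0)·(-11) + (0)·(36) = 11
  c_3 = (0)·(-1) + (0)·(-19) + (0)·(57) + (0)·(-10) + (-1)·(-15) + (0)·(-11) + (0)·(36) = 15
  c_4 = (-1)·(-1) + (0)·(-19) + (0)·(57) + (-1)·(-10) + (0)·(-15) + (1)·(-11) + (0)·(36) = 0
  c_5 = (2)·(-1) + (0)·(-19) + (0)·(57) + (2)·(-10) + (0)·(-15) + (0)·(-11) + (1)·(36) = 14
  c_6 = (0)·(-1) + (2)·(-19) + (1)·(57) + (0)·(-10) + (0)·(-15) + (0)·(-11) + (0)·(36) = 19
  c_7 = (0)·(-1) + (-1)·(-19) + (0)·(57) + (0)·(-10) + (0)·(-15) + (0)·(-11) + (0)·(36) = 19
Expand coordinatewise in base 3:
  c_1 = 1 = 1·3^0
  c_2 = 11 = 2·3^0 + 0·3^1 + 1·3^2
  c_3 = 15 = 0·3^0 + 2·3^1 + 1·3^2
  c_4 = 0
  c_5 = 14 = 2·3^0 + 1·3^1 + 1·3^2
  c_6 = 19 = 1·3^0 + 0·3^1 + 2·3^2
  c_7 = 19 = 1·3^0 + 0·3^1 + 2·3^2
λ_0 = (1, 2, 0, 0, 2, 1, 1)
λ_1 = (0, 0, 2, 0, 1, 0, 0)
λ_2 = (0, 1, 1, 0, 1, 2, 2)

((1, 2, 0, 0, 2, 1, 1), (0, 0, 2, 0, 1, 0, 0), (0, 1, 1, 0, 1, 2, 2))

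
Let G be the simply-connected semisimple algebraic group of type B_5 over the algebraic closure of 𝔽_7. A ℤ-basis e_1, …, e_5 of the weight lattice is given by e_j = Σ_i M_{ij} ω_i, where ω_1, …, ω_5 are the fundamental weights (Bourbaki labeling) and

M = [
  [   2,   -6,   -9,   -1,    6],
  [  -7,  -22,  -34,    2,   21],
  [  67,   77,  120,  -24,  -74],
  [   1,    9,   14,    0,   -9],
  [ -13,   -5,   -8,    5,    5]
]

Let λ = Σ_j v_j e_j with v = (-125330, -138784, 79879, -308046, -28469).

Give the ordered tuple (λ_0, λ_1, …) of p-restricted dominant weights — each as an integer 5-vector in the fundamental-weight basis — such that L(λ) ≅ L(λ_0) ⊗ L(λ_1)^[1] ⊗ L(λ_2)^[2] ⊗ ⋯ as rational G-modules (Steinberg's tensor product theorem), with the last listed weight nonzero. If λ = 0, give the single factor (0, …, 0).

((1, 3, 6, 1, 0), (3, 6, 6, 6, 5), (0, 0, 1, 2, 4), (1, 2, 5, 0, 4))

Converting to the ω-basis (c_i = row i of M dotted with v = (-125330, -138784, 79879, -308046, -28469)):
  c_1 = (2)·(-125330) + (-6)·(-138784) + (-9)·(79879) + (-1)·(-308046) + (6)·(-28469) = 365
  c_2 = (-7)·(-125330) + (-22)·(-138784) + (-34)·(79879) + (2)·(-308046) + (21)·(-28469) = 731
  c_3 = (67)·(-125330) + (77)·(-138784) + 120·79879 + (-24)·(-308046) + (-74)·(-28469) = 1812
  c_4 = (1)·(-125330) + (9)·(-138784) + 14·79879 + (0)·(-308046) + (-9)·(-28469) = 141
  c_5 = (-13)·(-125330) + (-5)·(-138784) + (-8)·(79879) + (5)·(-308046) + (5)·(-28469) = 1603
Expand coordinatewise in base 7:
  c_1 = 365 = 1·7^0 + 3·7^1 + 0·7^2 + 1·7^3
  c_2 = 731 = 3·7^0 + 6·7^1 + 0·7^2 + 2·7^3
  c_3 = 1812 = 6·7^0 + 6·7^1 + 1·7^2 + 5·7^3
  c_4 = 141 = 1·7^0 + 6·7^1 + 2·7^2
  c_5 = 1603 = 0·7^0 + 5·7^1 + 4·7^2 + 4·7^3
p-restricted factor λ_0 = (1, 3, 6, 1, 0)
p-restricted factor λ_1 = (3, 6, 6, 6, 5)
p-restricted factor λ_2 = (0, 0, 1, 2, 4)
p-restricted factor λ_3 = (1, 2, 5, 0, 4)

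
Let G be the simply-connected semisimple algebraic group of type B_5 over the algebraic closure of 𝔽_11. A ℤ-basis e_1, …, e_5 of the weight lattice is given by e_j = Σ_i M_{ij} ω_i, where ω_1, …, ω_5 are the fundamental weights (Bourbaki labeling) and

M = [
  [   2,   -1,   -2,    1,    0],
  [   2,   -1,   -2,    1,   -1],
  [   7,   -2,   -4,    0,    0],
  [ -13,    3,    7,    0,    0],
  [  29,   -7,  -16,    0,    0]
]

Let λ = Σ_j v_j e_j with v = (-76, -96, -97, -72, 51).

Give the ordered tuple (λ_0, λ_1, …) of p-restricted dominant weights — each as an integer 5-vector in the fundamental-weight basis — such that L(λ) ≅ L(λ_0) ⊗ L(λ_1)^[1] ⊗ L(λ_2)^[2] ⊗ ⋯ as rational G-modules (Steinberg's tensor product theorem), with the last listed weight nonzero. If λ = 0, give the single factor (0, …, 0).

((0, 4, 4, 10, 9), (6, 1, 4, 1, 1))

In the fundamental-weight basis, λ has coordinates c = M·v (v = (-76, -96, -97, -72, 51)):
  c_1 = 2*-76 + -1*-96 + -2*-97 + 1*-72 + 0*51 = 66
  c_2 = 2*-76 + -1*-96 + -2*-97 + 1*-72 + -1*51 = 15
  c_3 = 7*-76 + -2*-96 + -4*-97 + 0*-72 + 0*51 = 48
  c_4 = -13*-76 + 3*-96 + 7*-97 + 0*-72 + 0*51 = 21
  c_5 = 29*-76 + -7*-96 + -16*-97 + 0*-72 + 0*51 = 20
Base-11 expansion of each c_i:
  c_1 = 66 = 0·11^0 + 6·11^1
  c_2 = 15 = 4·11^0 + 1·11^1
  c_3 = 48 = 4·11^0 + 4·11^1
  c_4 = 21 = 10·11^0 + 1·11^1
  c_5 = 20 = 9·11^0 + 1·11^1
Factor λ_0 = (0, 4, 4, 10, 9)
Factor λ_1 = (6, 1, 4, 1, 1)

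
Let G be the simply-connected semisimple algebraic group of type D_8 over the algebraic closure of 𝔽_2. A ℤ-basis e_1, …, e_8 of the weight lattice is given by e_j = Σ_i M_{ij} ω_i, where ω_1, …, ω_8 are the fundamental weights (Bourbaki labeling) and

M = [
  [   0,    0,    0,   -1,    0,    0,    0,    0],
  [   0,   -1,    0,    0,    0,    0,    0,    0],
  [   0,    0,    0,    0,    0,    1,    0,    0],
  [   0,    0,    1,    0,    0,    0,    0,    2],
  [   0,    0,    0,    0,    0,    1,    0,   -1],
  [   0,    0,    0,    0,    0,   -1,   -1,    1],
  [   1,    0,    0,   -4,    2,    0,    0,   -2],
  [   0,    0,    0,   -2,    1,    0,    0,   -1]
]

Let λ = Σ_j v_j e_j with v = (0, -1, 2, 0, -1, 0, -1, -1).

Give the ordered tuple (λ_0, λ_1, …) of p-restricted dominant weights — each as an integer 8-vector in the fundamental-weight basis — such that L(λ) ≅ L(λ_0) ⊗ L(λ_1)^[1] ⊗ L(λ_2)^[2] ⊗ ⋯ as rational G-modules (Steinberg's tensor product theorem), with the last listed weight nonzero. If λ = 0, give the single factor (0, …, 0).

Change of basis e → ω: c = M·v where v = (0, -1, 2, 0, -1, 0, -1, -1):
  c_1 = 0·0 + (0)·(-1) + 0·2 + (-1)·(0) + (0)·(-1) + 0·0 + (0)·(-1) + (0)·(-1) = 0
  c_2 = 0·0 + (-1)·(-1) + 0·2 + 0·0 + (0)·(-1) + 0·0 + (0)·(-1) + (0)·(-1) = 1
  c_3 = 0·0 + (0)·(-1) + 0·2 + 0·0 + (0)·(-1) + 1·0 + (0)·(-1) + (0)·(-1) = 0
  c_4 = 0·0 + (0)·(-1) + 1·2 + 0·0 + (0)·(-1) + 0·0 + (0)·(-1) + (2)·(-1) = 0
  c_5 = 0·0 + (0)·(-1) + 0·2 + 0·0 + (0)·(-1) + 1·0 + (0)·(-1) + (-1)·(-1) = 1
  c_6 = 0·0 + (0)·(-1) + 0·2 + 0·0 + (0)·(-1) + (-1)·(0) + (-1)·(-1) + (1)·(-1) = 0
  c_7 = 1·0 + (0)·(-1) + 0·2 + (-4)·(0) + (2)·(-1) + 0·0 + (0)·(-1) + (-2)·(-1) = 0
  c_8 = 0·0 + (0)·(-1) + 0·2 + (-2)·(0) + (1)·(-1) + 0·0 + (0)·(-1) + (-1)·(-1) = 0
p = 2; digits c_i = Σ_j d_{ij}·2^j, 0 ≤ d_{ij} < 2:
  c_1 = 0
  c_2 = 1 = 1·2^0
  c_3 = 0
  c_4 = 0
  c_5 = 1 = 1·2^0
  c_6 = 0
  c_7 = 0
  c_8 = 0
λ_0 = (0, 1, 0, 0, 1, 0, 0, 0)

((0, 1, 0, 0, 1, 0, 0, 0),)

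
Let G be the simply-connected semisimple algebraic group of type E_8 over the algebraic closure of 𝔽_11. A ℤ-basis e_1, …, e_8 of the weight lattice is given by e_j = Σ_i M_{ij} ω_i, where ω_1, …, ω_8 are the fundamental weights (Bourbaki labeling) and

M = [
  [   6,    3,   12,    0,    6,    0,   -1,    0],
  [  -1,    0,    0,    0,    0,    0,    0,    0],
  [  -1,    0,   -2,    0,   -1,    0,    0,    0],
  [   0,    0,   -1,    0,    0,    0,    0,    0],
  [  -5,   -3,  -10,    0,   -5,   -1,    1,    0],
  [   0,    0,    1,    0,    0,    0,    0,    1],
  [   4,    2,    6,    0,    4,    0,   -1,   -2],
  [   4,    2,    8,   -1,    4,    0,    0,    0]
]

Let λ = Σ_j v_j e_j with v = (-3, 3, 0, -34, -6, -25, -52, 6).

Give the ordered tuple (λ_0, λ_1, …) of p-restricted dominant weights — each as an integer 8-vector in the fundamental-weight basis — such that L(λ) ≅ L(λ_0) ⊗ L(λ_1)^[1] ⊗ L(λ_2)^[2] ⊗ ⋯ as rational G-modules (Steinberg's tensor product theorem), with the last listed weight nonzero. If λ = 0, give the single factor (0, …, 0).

Change of basis e → ω: c = M·v where v = (-3, 3, 0, -34, -6, -25, -52, 6):
  c_1 = (6)·(-3) + (3)·(3) + (12)·(0) + (0)·(-34) + (6)·(-6) + (0)·(-25) + (-1)·(-52) + (0)·(6) = 7
  c_2 = (-1)·(-3) + (0)·(3) + (0)·(0) + (0)·(-34) + (0)·(-6) + (0)·(-25) + (0)·(-52) + (0)·(6) = 3
  c_3 = (-1)·(-3) + (0)·(3) + (-2)·(0) + (0)·(-34) + (-1)·(-6) + (0)·(-25) + (0)·(-52) + (0)·(6) = 9
  c_4 = (0)·(-3) + (0)·(3) + (-1)·(0) + (0)·(-34) + (0)·(-6) + (0)·(-25) + (0)·(-52) + (0)·(6) = 0
  c_5 = (-5)·(-3) + (-3)·(3) + (-10)·(0) + (0)·(-34) + (-5)·(-6) + (-1)·(-25) + (1)·(-52) + (0)·(6) = 9
  c_6 = (0)·(-3) + (0)·(3) + (1)·(0) + (0)·(-34) + (0)·(-6) + (0)·(-25) + (0)·(-52) + (1)·(6) = 6
  c_7 = (4)·(-3) + (2)·(3) + (6)·(0) + (0)·(-34) + (4)·(-6) + (0)·(-25) + (-1)·(-52) + (-2)·(6) = 10
  c_8 = (4)·(-3) + (2)·(3) + (8)·(0) + (-1)·(-34) + (4)·(-6) + (0)·(-25) + (0)·(-52) + (0)·(6) = 4
p = 11; digits c_i = Σ_j d_{ij}·11^j, 0 ≤ d_{ij} < 11:
  c_1 = 7 = 7·11^0
  c_2 = 3 = 3·11^0
  c_3 = 9 = 9·11^0
  c_4 = 0
  c_5 = 9 = 9·11^0
  c_6 = 6 = 6·11^0
  c_7 = 10 = 10·11^0
  c_8 = 4 = 4·11^0
Factor λ_0 = (7, 3, 9, 0, 9, 6, 10, 4)

((7, 3, 9, 0, 9, 6, 10, 4),)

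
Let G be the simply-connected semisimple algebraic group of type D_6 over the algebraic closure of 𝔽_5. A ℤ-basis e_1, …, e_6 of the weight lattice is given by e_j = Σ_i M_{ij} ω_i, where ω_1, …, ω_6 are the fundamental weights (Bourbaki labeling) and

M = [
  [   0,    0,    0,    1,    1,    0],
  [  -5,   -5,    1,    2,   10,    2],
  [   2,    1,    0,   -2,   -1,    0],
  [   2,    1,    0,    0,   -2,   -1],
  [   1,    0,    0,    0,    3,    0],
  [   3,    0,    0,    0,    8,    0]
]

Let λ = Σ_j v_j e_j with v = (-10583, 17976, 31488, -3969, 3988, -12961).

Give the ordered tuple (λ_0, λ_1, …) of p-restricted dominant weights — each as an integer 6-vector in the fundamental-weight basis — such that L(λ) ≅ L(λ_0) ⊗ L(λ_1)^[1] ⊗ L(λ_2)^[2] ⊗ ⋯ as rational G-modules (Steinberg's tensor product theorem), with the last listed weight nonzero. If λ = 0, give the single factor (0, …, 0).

((4, 3, 0, 0, 1, 0), (3, 3, 2, 4, 1, 1), (0, 1, 0, 1, 0, 1), (0, 4, 1, 4, 1, 1), (0, 0, 1, 2, 2, 0))

Change of basis e → ω: c = M·v where v = (-10583, 17976, 31488, -3969, 3988, -12961):
  c_1 = 0*-10583 + 0*17976 + 0*31488 + 1*-3969 + 1*3988 + 0*-12961 = 19
  c_2 = -5*-10583 + -5*17976 + 1*31488 + 2*-3969 + 10*3988 + 2*-12961 = 543
  c_3 = 2*-10583 + 1*17976 + 0*31488 + -2*-3969 + -1*3988 + 0*-12961 = 760
  c_4 = 2*-10583 + 1*17976 + 0*31488 + 0*-3969 + -2*3988 + -1*-12961 = 1795
  c_5 = 1*-10583 + 0*17976 + 0*31488 + 0*-3969 + 3*3988 + 0*-12961 = 1381
  c_6 = 3*-10583 + 0*17976 + 0*31488 + 0*-3969 + 8*3988 + 0*-12961 = 155
Expand coordinatewise in base 5:
  c_1 = 19 = 4·5^0 + 3·5^1
  c_2 = 543 = 3·5^0 + 3·5^1 + 1·5^2 + 4·5^3
  c_3 = 760 = 0·5^0 + 2·5^1 + 0·5^2 + 1·5^3 + 1·5^4
  c_4 = 1795 = 0·5^0 + 4·5^1 + 1·5^2 + 4·5^3 + 2·5^4
  c_5 = 1381 = 1·5^0 + 1·5^1 + 0·5^2 + 1·5^3 + 2·5^4
  c_6 = 155 = 0·5^0 + 1·5^1 + 1·5^2 + 1·5^3
Factor λ_0 = (4, 3, 0, 0, 1, 0)
Factor λ_1 = (3, 3, 2, 4, 1, 1)
Factor λ_2 = (0, 1, 0, 1, 0, 1)
Factor λ_3 = (0, 4, 1, 4, 1, 1)
Factor λ_4 = (0, 0, 1, 2, 2, 0)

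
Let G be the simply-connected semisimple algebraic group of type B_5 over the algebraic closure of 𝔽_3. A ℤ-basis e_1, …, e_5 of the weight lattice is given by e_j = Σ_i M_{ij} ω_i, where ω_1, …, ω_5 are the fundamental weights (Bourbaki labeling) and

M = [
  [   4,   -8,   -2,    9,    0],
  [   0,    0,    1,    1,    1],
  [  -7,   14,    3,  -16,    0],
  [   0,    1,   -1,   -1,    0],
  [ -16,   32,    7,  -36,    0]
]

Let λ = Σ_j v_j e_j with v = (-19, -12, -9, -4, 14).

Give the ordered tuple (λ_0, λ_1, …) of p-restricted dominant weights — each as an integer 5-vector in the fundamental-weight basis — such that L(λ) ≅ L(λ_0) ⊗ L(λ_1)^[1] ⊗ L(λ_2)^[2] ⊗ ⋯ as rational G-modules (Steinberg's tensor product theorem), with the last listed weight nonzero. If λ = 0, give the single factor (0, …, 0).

Change of basis e → ω: c = M·v where v = (-19, -12, -9, -4, 14):
  c_1 = (4)·(-19) + (-8)·(-12) + (-2)·(-9) + (9)·(-4) + 0·14 = 2
  c_2 = (0)·(-19) + (0)·(-12) + (1)·(-9) + (1)·(-4) + 1·14 = 1
  c_3 = (-7)·(-19) + (14)·(-12) + (3)·(-9) + (-16)·(-4) + 0·14 = 2
  c_4 = (0)·(-19) + (1)·(-12) + (-1)·(-9) + (-1)·(-4) + 0·14 = 1
  c_5 = (-16)·(-19) + (32)·(-12) + (7)·(-9) + (-36)·(-4) + 0·14 = 1
p = 3; digits c_i = Σ_j d_{ij}·3^j, 0 ≤ d_{ij} < 3:
  c_1 = 2 = 2·3^0
  c_2 = 1 = 1·3^0
  c_3 = 2 = 2·3^0
  c_4 = 1 = 1·3^0
  c_5 = 1 = 1·3^0
λ_0 = (2, 1, 2, 1, 1)

((2, 1, 2, 1, 1),)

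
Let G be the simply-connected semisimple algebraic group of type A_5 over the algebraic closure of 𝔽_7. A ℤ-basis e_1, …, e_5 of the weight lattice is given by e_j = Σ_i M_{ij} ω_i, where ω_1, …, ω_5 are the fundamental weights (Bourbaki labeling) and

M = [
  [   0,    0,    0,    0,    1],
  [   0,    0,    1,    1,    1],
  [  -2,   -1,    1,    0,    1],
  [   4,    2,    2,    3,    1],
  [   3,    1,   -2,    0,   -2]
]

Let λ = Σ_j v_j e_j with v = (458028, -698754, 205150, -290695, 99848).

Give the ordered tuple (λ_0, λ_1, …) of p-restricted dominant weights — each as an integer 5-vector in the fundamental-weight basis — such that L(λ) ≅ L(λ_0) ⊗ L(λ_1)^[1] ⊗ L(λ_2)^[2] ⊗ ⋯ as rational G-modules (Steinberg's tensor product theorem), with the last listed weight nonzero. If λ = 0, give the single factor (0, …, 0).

((0, 2, 0, 0, 3), (5, 6, 5, 0, 2), (0, 4, 4, 6, 3), (4, 6, 3, 1, 1), (6, 5, 1, 2, 6), (5, 0, 5, 4, 3))

Change of basis e → ω: c = M·v where v = (458028, -698754, 205150, -290695, 99848):
  c_1 = (0)·(458028) + (0)·(-698754) + (0)·(205150) + (0)·(-290695) + (1)·(99848) = 99848
  c_2 = (0)·(458028) + (0)·(-698754) + (1)·(205150) + (1)·(-290695) + (1)·(99848) = 14303
  c_3 = (-2)·(458028) + (-1)·(-698754) + (1)·(205150) + (0)·(-290695) + (1)·(99848) = 87696
  c_4 = (4)·(458028) + (2)·(-698754) + (2)·(205150) + (3)·(-290695) + (1)·(99848) = 72667
  c_5 = (3)·(458028) + (1)·(-698754) + (-2)·(205150) + (0)·(-290695) + (-2)·(99848) = 65334
Expand coordinatewise in base 7:
  c_1 = 99848 = 0·7^0 + 5·7^1 + 0·7^2 + 4·7^3 + 6·7^4 + 5·7^5
  c_2 = 14303 = 2·7^0 + 6·7^1 + 4·7^2 + 6·7^3 + 5·7^4
  c_3 = 87696 = 0·7^0 + 5·7^1 + 4·7^2 + 3·7^3 + 1·7^4 + 5·7^5
  c_4 = 72667 = 0·7^0 + 0·7^1 + 6·7^2 + 1·7^3 + 2·7^4 + 4·7^5
  c_5 = 65334 = 3·7^0 + 2·7^1 + 3·7^2 + 1·7^3 + 6·7^4 + 3·7^5
Factor λ_0 = (0, 2, 0, 0, 3)
Factor λ_1 = (5, 6, 5, 0, 2)
Factor λ_2 = (0, 4, 4, 6, 3)
Factor λ_3 = (4, 6, 3, 1, 1)
Factor λ_4 = (6, 5, 1, 2, 6)
Factor λ_5 = (5, 0, 5, 4, 3)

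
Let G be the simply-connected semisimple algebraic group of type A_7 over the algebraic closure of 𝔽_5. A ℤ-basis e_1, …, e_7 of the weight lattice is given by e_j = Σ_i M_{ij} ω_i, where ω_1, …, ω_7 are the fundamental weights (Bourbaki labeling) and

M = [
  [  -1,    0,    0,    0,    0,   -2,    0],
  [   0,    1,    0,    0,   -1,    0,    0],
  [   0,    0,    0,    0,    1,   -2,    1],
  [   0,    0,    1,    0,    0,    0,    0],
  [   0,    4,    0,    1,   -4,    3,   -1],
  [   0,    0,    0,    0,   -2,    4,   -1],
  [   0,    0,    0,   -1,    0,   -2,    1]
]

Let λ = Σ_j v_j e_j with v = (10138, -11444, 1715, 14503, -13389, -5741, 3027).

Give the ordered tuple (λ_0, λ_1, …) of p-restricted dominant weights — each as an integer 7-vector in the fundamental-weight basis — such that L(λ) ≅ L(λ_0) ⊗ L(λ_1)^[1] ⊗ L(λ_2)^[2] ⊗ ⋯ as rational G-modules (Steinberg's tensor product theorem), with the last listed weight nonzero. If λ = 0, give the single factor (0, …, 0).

((4, 0, 0, 0, 3, 2, 1), (3, 4, 4, 3, 1, 2, 1), (3, 2, 4, 3, 1, 1, 0), (0, 0, 3, 3, 1, 1, 0), (2, 3, 1, 2, 3, 1, 0))

Converting to the ω-basis (c_i = row i of M dotted with v = (10138, -11444, 1715, 14503, -13389, -5741, 3027)):
  c_1 = (-1)·(10138) + (0)·(-11444) + (0)·(1715) + (0)·(14503) + (0)·(-13389) + (-2)·(-5741) + (0)·(3027) = 1344
  c_2 = (0)·(10138) + (1)·(-11444) + (0)·(1715) + (0)·(14503) + (-1)·(-13389) + (0)·(-5741) + (0)·(3027) = 1945
  c_3 = (0)·(10138) + (0)·(-11444) + (0)·(1715) + (0)·(14503) + (1)·(-13389) + (-2)·(-5741) + (1)·(3027) = 1120
  c_4 = (0)·(10138) + (0)·(-11444) + (1)·(1715) + (0)·(14503) + (0)·(-13389) + (0)·(-5741) + (0)·(3027) = 1715
  c_5 = (0)·(10138) + (4)·(-11444) + (0)·(1715) + (1)·(14503) + (-4)·(-13389) + (3)·(-5741) + (-1)·(3027) = 2033
  c_6 = (0)·(10138) + (0)·(-11444) + (0)·(1715) + (0)·(14503) + (-2)·(-13389) + (4)·(-5741) + (-1)·(3027) = 787
  c_7 = (0)·(10138) + (0)·(-11444) + (0)·(1715) + (-1)·(14503) + (0)·(-13389) + (-2)·(-5741) + (1)·(3027) = 6
Writing each c_i in base p = 5:
  c_1 = 1344 = 4·5^0 + 3·5^1 + 3·5^2 + 0·5^3 + 2·5^4
  c_2 = 1945 = 0·5^0 + 4·5^1 + 2·5^2 + 0·5^3 + 3·5^4
  c_3 = 1120 = 0·5^0 + 4·5^1 + 4·5^2 + 3·5^3 + 1·5^4
  c_4 = 1715 = 0·5^0 + 3·5^1 + 3·5^2 + 3·5^3 + 2·5^4
  c_5 = 2033 = 3·5^0 + 1·5^1 + 1·5^2 + 1·5^3 + 3·5^4
  c_6 = 787 = 2·5^0 + 2·5^1 + 1·5^2 + 1·5^3 + 1·5^4
  c_7 = 6 = 1·5^0 + 1·5^1
p-restricted factor λ_0 = (4, 0, 0, 0, 3, 2, 1)
p-restricted factor λ_1 = (3, 4, 4, 3, 1, 2, 1)
p-restricted factor λ_2 = (3, 2, 4, 3, 1, 1, 0)
p-restricted factor λ_3 = (0, 0, 3, 3, 1, 1, 0)
p-restricted factor λ_4 = (2, 3, 1, 2, 3, 1, 0)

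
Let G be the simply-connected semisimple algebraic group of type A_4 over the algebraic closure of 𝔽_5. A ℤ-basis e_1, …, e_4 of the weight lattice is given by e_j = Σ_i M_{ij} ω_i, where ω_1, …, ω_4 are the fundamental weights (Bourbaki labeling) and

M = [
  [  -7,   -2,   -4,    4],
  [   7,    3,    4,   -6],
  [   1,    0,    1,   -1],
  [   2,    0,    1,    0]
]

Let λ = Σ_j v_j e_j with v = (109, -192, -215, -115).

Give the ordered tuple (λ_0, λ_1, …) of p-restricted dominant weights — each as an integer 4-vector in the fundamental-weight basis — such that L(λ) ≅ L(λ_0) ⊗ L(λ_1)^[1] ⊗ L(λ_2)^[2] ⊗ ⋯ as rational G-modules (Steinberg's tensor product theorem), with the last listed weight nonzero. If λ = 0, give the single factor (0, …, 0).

ω-coordinates c = M·v, v = (109, -192, -215, -115):
  c_1 = -7*109 + -2*-192 + -4*-215 + 4*-115 = 21
  c_2 = 7*109 + 3*-192 + 4*-215 + -6*-115 = 17
  c_3 = 1*109 + 0*-192 + 1*-215 + -1*-115 = 9
  c_4 = 2*109 + 0*-192 + 1*-215 + 0*-115 = 3
Expand coordinatewise in base 5:
  c_1 = 21 = 1·5^0 + 4·5^1
  c_2 = 17 = 2·5^0 + 3·5^1
  c_3 = 9 = 4·5^0 + 1·5^1
  c_4 = 3 = 3·5^0
λ_0 = (1, 2, 4, 3)
λ_1 = (4, 3, 1, 0)

((1, 2, 4, 3), (4, 3, 1, 0))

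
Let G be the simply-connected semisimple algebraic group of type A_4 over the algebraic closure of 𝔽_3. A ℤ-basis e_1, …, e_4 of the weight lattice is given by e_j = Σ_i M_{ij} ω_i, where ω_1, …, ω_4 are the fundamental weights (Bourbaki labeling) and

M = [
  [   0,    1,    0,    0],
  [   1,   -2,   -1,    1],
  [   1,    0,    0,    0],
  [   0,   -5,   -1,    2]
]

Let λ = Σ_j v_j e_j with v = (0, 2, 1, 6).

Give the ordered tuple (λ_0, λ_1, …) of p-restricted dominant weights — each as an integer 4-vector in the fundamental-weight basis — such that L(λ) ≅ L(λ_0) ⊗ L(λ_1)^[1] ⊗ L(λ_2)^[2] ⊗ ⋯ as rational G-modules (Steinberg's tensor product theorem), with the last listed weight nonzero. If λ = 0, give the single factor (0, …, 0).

((2, 1, 0, 1),)

ω-coordinates c = M·v, v = (0, 2, 1, 6):
  c_1 = 0·0 + 1·2 + 0·1 + 0·6 = 2
  c_2 = 1·0 + (-2)·(2) + (-1)·(1) + 1·6 = 1
  c_3 = 1·0 + 0·2 + 0·1 + 0·6 = 0
  c_4 = 0·0 + (-5)·(2) + (-1)·(1) + 2·6 = 1
Base-3 expansion of each c_i:
  c_1 = 2 = 2·3^0
  c_2 = 1 = 1·3^0
  c_3 = 0
  c_4 = 1 = 1·3^0
p-restricted factor λ_0 = (2, 1, 0, 1)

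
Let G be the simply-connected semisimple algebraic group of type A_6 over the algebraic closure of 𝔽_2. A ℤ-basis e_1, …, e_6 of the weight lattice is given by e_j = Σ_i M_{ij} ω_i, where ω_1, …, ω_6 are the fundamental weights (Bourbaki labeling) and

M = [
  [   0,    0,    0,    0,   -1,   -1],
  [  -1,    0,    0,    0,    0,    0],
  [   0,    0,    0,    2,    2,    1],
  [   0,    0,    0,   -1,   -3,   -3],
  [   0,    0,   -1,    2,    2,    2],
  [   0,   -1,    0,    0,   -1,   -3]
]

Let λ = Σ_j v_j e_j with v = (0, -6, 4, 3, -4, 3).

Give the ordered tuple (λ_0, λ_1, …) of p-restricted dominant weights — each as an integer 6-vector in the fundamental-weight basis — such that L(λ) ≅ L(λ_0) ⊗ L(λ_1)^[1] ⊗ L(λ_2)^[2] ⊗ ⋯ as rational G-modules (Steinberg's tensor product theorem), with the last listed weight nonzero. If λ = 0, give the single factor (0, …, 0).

ω-coordinates c = M·v, v = (0, -6, 4, 3, -4, 3):
  c_1 = 0·0 + (0)·(-6) + 0·4 + 0·3 + (-1)·(-4) + (-1)·(3) = 1
  c_2 = (-1)·(0) + (0)·(-6) + 0·4 + 0·3 + (0)·(-4) + 0·3 = 0
  c_3 = 0·0 + (0)·(-6) + 0·4 + 2·3 + (2)·(-4) + 1·3 = 1
  c_4 = 0·0 + (0)·(-6) + 0·4 + (-1)·(3) + (-3)·(-4) + (-3)·(3) = 0
  c_5 = 0·0 + (0)·(-6) + (-1)·(4) + 2·3 + (2)·(-4) + 2·3 = 0
  c_6 = 0·0 + (-1)·(-6) + 0·4 + 0·3 + (-1)·(-4) + (-3)·(3) = 1
p = 2; digits c_i = Σ_j d_{ij}·2^j, 0 ≤ d_{ij} < 2:
  c_1 = 1 = 1·2^0
  c_2 = 0
  c_3 = 1 = 1·2^0
  c_4 = 0
  c_5 = 0
  c_6 = 1 = 1·2^0
p-restricted factor λ_0 = (1, 0, 1, 0, 0, 1)

((1, 0, 1, 0, 0, 1),)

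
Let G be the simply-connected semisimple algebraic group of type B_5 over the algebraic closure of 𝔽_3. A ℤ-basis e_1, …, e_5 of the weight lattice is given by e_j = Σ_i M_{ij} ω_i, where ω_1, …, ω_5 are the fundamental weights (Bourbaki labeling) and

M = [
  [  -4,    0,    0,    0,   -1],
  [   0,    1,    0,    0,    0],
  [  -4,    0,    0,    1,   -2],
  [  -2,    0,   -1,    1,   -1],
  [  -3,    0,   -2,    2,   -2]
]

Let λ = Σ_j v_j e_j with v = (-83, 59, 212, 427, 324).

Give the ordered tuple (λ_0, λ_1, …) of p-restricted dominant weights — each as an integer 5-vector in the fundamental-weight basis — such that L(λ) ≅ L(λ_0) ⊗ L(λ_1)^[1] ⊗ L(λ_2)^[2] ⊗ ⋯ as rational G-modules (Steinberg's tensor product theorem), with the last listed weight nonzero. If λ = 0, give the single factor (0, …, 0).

((2, 2, 0, 0, 1), (2, 1, 1, 1, 1), (0, 0, 0, 0, 0), (0, 2, 1, 2, 1), (0, 0, 1, 0, 0))

ω-coordinates c = M·v, v = (-83, 59, 212, 427, 324):
  c_1 = (-4)·(-83) + 0·59 + 0·212 + 0·427 + (-1)·(324) = 8
  c_2 = (0)·(-83) + 1·59 + 0·212 + 0·427 + 0·324 = 59
  c_3 = (-4)·(-83) + 0·59 + 0·212 + 1·427 + (-2)·(324) = 111
  c_4 = (-2)·(-83) + 0·59 + (-1)·(212) + 1·427 + (-1)·(324) = 57
  c_5 = (-3)·(-83) + 0·59 + (-2)·(212) + 2·427 + (-2)·(324) = 31
p = 3; digits c_i = Σ_j d_{ij}·3^j, 0 ≤ d_{ij} < 3:
  c_1 = 8 = 2·3^0 + 2·3^1
  c_2 = 59 = 2·3^0 + 1·3^1 + 0·3^2 + 2·3^3
  c_3 = 111 = 0·3^0 + 1·3^1 + 0·3^2 + 1·3^3 + 1·3^4
  c_4 = 57 = 0·3^0 + 1·3^1 + 0·3^2 + 2·3^3
  c_5 = 31 = 1·3^0 + 1·3^1 + 0·3^2 + 1·3^3
Factor λ_0 = (2, 2, 0, 0, 1)
Factor λ_1 = (2, 1, 1, 1, 1)
Factor λ_2 = (0, 0, 0, 0, 0)
Factor λ_3 = (0, 2, 1, 2, 1)
Factor λ_4 = (0, 0, 1, 0, 0)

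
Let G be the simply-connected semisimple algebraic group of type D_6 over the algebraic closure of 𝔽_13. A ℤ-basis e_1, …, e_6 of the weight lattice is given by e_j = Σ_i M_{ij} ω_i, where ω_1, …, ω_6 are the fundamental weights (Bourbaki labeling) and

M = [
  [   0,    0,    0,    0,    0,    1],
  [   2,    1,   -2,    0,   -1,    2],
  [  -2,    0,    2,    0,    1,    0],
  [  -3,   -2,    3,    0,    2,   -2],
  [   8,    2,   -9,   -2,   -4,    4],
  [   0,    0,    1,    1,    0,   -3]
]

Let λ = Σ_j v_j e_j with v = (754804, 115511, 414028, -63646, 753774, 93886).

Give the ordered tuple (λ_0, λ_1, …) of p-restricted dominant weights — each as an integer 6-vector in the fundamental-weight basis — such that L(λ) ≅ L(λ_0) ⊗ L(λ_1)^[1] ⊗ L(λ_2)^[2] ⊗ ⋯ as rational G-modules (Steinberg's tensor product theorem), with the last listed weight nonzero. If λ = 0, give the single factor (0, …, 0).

Converting to the ω-basis (c_i = row i of M dotted with v = (754804, 115511, 414028, -63646, 753774, 93886)):
  c_1 = 0*754804 + 0*115511 + 0*414028 + 0*-63646 + 0*753774 + 1*93886 = 93886
  c_2 = 2*754804 + 1*115511 + -2*414028 + 0*-63646 + -1*753774 + 2*93886 = 231061
  c_3 = -2*754804 + 0*115511 + 2*414028 + 0*-63646 + 1*753774 + 0*93886 = 72222
  c_4 = -3*754804 + -2*115511 + 3*414028 + 0*-63646 + 2*753774 + -2*93886 = 66426
  c_5 = 8*754804 + 2*115511 + -9*414028 + -2*-63646 + -4*753774 + 4*93886 = 30942
  c_6 = 0*754804 + 0*115511 + 1*414028 + 1*-63646 + 0*753774 + -3*93886 = 68724
Writing each c_i in base p = 13:
  c_1 = 93886 = 0·13^0 + 7·13^1 + 9·13^2 + 3·13^3 + 3·13^4
  c_2 = 231061 = 12·13^0 + 2·13^1 + 2·13^2 + 1·13^3 + 8·13^4
  c_3 = 72222 = 7·13^0 + 4·13^1 + 11·13^2 + 6·13^3 + 2·13^4
  c_4 = 66426 = 9·13^0 + 0·13^1 + 3·13^2 + 4·13^3 + 2·13^4
  c_5 = 30942 = 2·13^0 + 1·13^1 + 1·13^2 + 1·13^3 + 1·13^4
  c_6 = 68724 = 6·13^0 + 8·13^1 + 3·13^2 + 5·13^3 + 2·13^4
Factor λ_0 = (0, 12, 7, 9, 2, 6)
Factor λ_1 = (7, 2, 4, 0, 1, 8)
Factor λ_2 = (9, 2, 11, 3, 1, 3)
Factor λ_3 = (3, 1, 6, 4, 1, 5)
Factor λ_4 = (3, 8, 2, 2, 1, 2)

((0, 12, 7, 9, 2, 6), (7, 2, 4, 0, 1, 8), (9, 2, 11, 3, 1, 3), (3, 1, 6, 4, 1, 5), (3, 8, 2, 2, 1, 2))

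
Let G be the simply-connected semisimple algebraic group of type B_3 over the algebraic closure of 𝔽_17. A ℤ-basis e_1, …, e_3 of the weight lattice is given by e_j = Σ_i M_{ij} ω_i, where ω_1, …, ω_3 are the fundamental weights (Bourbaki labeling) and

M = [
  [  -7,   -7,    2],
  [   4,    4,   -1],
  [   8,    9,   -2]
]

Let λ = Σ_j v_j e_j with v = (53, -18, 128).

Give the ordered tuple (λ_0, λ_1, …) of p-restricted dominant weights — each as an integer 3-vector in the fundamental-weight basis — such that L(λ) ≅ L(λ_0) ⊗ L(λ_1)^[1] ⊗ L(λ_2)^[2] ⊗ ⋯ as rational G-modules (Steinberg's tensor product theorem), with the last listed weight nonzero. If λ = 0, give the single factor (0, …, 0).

Change of basis e → ω: c = M·v where v = (53, -18, 128):
  c_1 = -7*53 + -7*-18 + 2*128 = 11
  c_2 = 4*53 + 4*-18 + -1*128 = 12
  c_3 = 8*53 + 9*-18 + -2*128 = 6
p = 17; digits c_i = Σ_j d_{ij}·17^j, 0 ≤ d_{ij} < 17:
  c_1 = 11 = 11·17^0
  c_2 = 12 = 12·17^0
  c_3 = 6 = 6·17^0
p-restricted factor λ_0 = (11, 12, 6)

((11, 12, 6),)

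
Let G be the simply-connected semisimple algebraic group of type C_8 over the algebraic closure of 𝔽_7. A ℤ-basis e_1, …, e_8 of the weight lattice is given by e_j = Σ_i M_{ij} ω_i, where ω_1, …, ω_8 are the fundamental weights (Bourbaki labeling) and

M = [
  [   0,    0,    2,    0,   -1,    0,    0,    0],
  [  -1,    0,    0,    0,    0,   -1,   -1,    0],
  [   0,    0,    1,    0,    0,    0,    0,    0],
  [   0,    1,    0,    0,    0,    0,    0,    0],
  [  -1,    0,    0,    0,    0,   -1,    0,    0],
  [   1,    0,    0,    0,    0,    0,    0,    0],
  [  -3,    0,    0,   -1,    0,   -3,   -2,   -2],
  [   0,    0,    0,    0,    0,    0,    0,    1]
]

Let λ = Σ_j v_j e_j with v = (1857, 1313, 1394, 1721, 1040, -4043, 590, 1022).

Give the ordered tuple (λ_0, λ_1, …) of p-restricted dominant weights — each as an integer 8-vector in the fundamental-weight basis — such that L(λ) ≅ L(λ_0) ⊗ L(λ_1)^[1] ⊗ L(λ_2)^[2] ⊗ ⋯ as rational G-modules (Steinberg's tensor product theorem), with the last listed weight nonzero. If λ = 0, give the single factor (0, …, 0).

((5, 0, 1, 4, 2, 2, 3, 0), (4, 4, 3, 5, 4, 6, 6, 6), (0, 4, 0, 5, 2, 2, 4, 6), (5, 4, 4, 3, 6, 5, 4, 2))

Converting to the ω-basis (c_i = row i of M dotted with v = (1857, 1313, 1394, 1721, 1040, -4043, 590, 1022)):
  c_1 = (0)·(1857) + (0)·(1313) + (2)·(1394) + (0)·(1721) + (-1)·(1040) + (0)·(-4043) + (0)·(590) + (0)·(1022) = 1748
  c_2 = (-1)·(1857) + (0)·(1313) + (0)·(1394) + (0)·(1721) + (0)·(1040) + (-1)·(-4043) + (-1)·(590) + (0)·(1022) = 1596
  c_3 = (0)·(1857) + (0)·(1313) + (1)·(1394) + (0)·(1721) + (0)·(1040) + (0)·(-4043) + (0)·(590) + (0)·(1022) = 1394
  c_4 = (0)·(1857) + (1)·(1313) + (0)·(1394) + (0)·(1721) + (0)·(1040) + (0)·(-4043) + (0)·(590) + (0)·(1022) = 1313
  c_5 = (-1)·(1857) + (0)·(1313) + (0)·(1394) + (0)·(1721) + (0)·(1040) + (-1)·(-4043) + (0)·(590) + (0)·(1022) = 2186
  c_6 = (1)·(1857) + (0)·(1313) + (0)·(1394) + (0)·(1721) + (0)·(1040) + (0)·(-4043) + (0)·(590) + (0)·(1022) = 1857
  c_7 = (-3)·(1857) + (0)·(1313) + (0)·(1394) + (-1)·(1721) + (0)·(1040) + (-3)·(-4043) + (-2)·(590) + (-2)·(1022) = 1613
  c_8 = (0)·(1857) + (0)·(1313) + (0)·(1394) + (0)·(1721) + (0)·(1040) + (0)·(-4043) + (0)·(590) + (1)·(1022) = 1022
p = 7; digits c_i = Σ_j d_{ij}·7^j, 0 ≤ d_{ij} < 7:
  c_1 = 1748 = 5·7^0 + 4·7^1 + 0·7^2 + 5·7^3
  c_2 = 1596 = 0·7^0 + 4·7^1 + 4·7^2 + 4·7^3
  c_3 = 1394 = 1·7^0 + 3·7^1 + 0·7^2 + 4·7^3
  c_4 = 1313 = 4·7^0 + 5·7^1 + 5·7^2 + 3·7^3
  c_5 = 2186 = 2·7^0 + 4·7^1 + 2·7^2 + 6·7^3
  c_6 = 1857 = 2·7^0 + 6·7^1 + 2·7^2 + 5·7^3
  c_7 = 1613 = 3·7^0 + 6·7^1 + 4·7^2 + 4·7^3
  c_8 = 1022 = 0·7^0 + 6·7^1 + 6·7^2 + 2·7^3
λ_0 = (5, 0, 1, 4, 2, 2, 3, 0)
λ_1 = (4, 4, 3, 5, 4, 6, 6, 6)
λ_2 = (0, 4, 0, 5, 2, 2, 4, 6)
λ_3 = (5, 4, 4, 3, 6, 5, 4, 2)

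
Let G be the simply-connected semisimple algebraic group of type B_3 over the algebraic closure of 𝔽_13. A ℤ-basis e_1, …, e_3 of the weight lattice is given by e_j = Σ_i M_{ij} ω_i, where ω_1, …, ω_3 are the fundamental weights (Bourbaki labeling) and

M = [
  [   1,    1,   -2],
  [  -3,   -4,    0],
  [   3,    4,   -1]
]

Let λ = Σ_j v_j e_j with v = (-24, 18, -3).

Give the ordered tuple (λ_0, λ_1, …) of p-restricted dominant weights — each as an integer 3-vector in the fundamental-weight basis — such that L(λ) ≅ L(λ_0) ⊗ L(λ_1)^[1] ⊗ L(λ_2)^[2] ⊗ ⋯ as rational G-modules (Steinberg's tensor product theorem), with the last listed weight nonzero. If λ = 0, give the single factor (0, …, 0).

Converting to the ω-basis (c_i = row i of M dotted with v = (-24, 18, -3)):
  c_1 = (1)·(-24) + 1·18 + (-2)·(-3) = 0
  c_2 = (-3)·(-24) + (-4)·(18) + (0)·(-3) = 0
  c_3 = (3)·(-24) + 4·18 + (-1)·(-3) = 3
Writing each c_i in base p = 13:
  c_1 = 0
  c_2 = 0
  c_3 = 3 = 3·13^0
λ_0 = (0, 0, 3)

((0, 0, 3),)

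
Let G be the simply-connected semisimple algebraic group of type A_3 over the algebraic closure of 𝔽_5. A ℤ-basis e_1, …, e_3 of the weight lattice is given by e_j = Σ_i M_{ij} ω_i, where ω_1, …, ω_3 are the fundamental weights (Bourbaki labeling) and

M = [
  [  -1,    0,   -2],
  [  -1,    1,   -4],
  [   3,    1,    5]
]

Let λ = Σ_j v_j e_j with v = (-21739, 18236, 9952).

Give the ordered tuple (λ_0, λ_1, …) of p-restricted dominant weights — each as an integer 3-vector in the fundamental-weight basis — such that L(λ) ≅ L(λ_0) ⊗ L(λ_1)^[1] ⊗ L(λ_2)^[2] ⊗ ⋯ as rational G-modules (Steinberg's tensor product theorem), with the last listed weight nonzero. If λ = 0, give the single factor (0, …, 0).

((0, 2, 4), (2, 3, 0), (3, 1, 1), (4, 1, 2), (2, 0, 4))

Compute c_i = Σ_j M_{ij} v_j with v = (-21739, 18236, 9952):
  c_1 = -1*-21739 + 0*18236 + -2*9952 = 1835
  c_2 = -1*-21739 + 1*18236 + -4*9952 = 167
  c_3 = 3*-21739 + 1*18236 + 5*9952 = 2779
Base-5 expansion of each c_i:
  c_1 = 1835 = 0·5^0 + 2·5^1 + 3·5^2 + 4·5^3 + 2·5^4
  c_2 = 167 = 2·5^0 + 3·5^1 + 1·5^2 + 1·5^3
  c_3 = 2779 = 4·5^0 + 0·5^1 + 1·5^2 + 2·5^3 + 4·5^4
λ_0 = (0, 2, 4)
λ_1 = (2, 3, 0)
λ_2 = (3, 1, 1)
λ_3 = (4, 1, 2)
λ_4 = (2, 0, 4)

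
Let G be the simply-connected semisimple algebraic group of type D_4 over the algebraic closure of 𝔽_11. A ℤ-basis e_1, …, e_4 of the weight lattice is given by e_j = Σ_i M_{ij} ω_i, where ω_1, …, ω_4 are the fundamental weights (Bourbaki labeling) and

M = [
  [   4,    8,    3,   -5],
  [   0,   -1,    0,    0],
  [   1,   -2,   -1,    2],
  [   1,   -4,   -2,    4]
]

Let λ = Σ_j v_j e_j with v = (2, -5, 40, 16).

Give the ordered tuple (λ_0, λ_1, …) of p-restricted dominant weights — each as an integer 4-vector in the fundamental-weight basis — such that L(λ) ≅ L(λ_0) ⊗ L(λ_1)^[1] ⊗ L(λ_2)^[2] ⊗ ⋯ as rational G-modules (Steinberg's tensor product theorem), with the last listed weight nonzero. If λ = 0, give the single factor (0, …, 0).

((8, 5, 4, 6),)

Change of basis e → ω: c = M·v where v = (2, -5, 40, 16):
  c_1 = 4*2 + 8*-5 + 3*40 + -5*16 = 8
  c_2 = 0*2 + -1*-5 + 0*40 + 0*16 = 5
  c_3 = 1*2 + -2*-5 + -1*40 + 2*16 = 4
  c_4 = 1*2 + -4*-5 + -2*40 + 4*16 = 6
Writing each c_i in base p = 11:
  c_1 = 8 = 8·11^0
  c_2 = 5 = 5·11^0
  c_3 = 4 = 4·11^0
  c_4 = 6 = 6·11^0
p-restricted factor λ_0 = (8, 5, 4, 6)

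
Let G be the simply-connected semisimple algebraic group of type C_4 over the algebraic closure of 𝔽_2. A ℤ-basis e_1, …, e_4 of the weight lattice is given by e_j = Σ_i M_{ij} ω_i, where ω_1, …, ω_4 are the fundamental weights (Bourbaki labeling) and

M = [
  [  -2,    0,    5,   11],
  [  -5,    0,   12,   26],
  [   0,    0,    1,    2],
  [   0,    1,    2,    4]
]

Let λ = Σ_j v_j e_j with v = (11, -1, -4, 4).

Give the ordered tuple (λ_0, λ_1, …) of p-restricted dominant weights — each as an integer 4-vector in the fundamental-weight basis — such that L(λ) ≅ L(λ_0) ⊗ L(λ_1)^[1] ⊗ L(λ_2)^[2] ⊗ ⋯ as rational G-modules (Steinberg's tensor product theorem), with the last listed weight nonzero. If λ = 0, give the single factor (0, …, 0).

((0, 1, 0, 1), (1, 0, 0, 1), (0, 0, 1, 1))

Converting to the ω-basis (c_i = row i of M dotted with v = (11, -1, -4, 4)):
  c_1 = (-2)·(11) + (0)·(-1) + (5)·(-4) + (11)·(4) = 2
  c_2 = (-5)·(11) + (0)·(-1) + (12)·(-4) + (26)·(4) = 1
  c_3 = (0)·(11) + (0)·(-1) + (1)·(-4) + (2)·(4) = 4
  c_4 = (0)·(11) + (1)·(-1) + (2)·(-4) + (4)·(4) = 7
p = 2; digits c_i = Σ_j d_{ij}·2^j, 0 ≤ d_{ij} < 2:
  c_1 = 2 = 0·2^0 + 1·2^1
  c_2 = 1 = 1·2^0
  c_3 = 4 = 0·2^0 + 0·2^1 + 1·2^2
  c_4 = 7 = 1·2^0 + 1·2^1 + 1·2^2
λ_0 = (0, 1, 0, 1)
λ_1 = (1, 0, 0, 1)
λ_2 = (0, 0, 1, 1)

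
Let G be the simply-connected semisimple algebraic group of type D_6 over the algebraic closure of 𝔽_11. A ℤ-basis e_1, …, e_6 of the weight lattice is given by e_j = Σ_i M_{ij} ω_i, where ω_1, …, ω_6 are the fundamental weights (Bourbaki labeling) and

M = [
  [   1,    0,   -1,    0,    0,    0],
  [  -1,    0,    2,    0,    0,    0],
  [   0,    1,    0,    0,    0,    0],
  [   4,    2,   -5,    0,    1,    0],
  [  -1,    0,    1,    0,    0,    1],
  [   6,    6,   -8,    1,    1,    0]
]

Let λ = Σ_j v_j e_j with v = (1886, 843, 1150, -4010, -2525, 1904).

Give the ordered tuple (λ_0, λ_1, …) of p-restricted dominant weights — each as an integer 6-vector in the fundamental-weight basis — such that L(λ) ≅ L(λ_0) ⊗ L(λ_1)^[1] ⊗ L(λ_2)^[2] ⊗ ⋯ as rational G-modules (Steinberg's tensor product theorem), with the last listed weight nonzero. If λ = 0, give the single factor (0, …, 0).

((10, 7, 7, 9, 2, 1), (0, 4, 10, 9, 7, 3), (6, 3, 6, 7, 9, 5))

Change of basis e → ω: c = M·v where v = (1886, 843, 1150, -4010, -2525, 1904):
  c_1 = 1*1886 + 0*843 + -1*1150 + 0*-4010 + 0*-2525 + 0*1904 = 736
  c_2 = -1*1886 + 0*843 + 2*1150 + 0*-4010 + 0*-2525 + 0*1904 = 414
  c_3 = 0*1886 + 1*843 + 0*1150 + 0*-4010 + 0*-2525 + 0*1904 = 843
  c_4 = 4*1886 + 2*843 + -5*1150 + 0*-4010 + 1*-2525 + 0*1904 = 955
  c_5 = -1*1886 + 0*843 + 1*1150 + 0*-4010 + 0*-2525 + 1*1904 = 1168
  c_6 = 6*1886 + 6*843 + -8*1150 + 1*-4010 + 1*-2525 + 0*1904 = 639
Writing each c_i in base p = 11:
  c_1 = 736 = 10·11^0 + 0·11^1 + 6·11^2
  c_2 = 414 = 7·11^0 + 4·11^1 + 3·11^2
  c_3 = 843 = 7·11^0 + 10·11^1 + 6·11^2
  c_4 = 955 = 9·11^0 + 9·11^1 + 7·11^2
  c_5 = 1168 = 2·11^0 + 7·11^1 + 9·11^2
  c_6 = 639 = 1·11^0 + 3·11^1 + 5·11^2
λ_0 = (10, 7, 7, 9, 2, 1)
λ_1 = (0, 4, 10, 9, 7, 3)
λ_2 = (6, 3, 6, 7, 9, 5)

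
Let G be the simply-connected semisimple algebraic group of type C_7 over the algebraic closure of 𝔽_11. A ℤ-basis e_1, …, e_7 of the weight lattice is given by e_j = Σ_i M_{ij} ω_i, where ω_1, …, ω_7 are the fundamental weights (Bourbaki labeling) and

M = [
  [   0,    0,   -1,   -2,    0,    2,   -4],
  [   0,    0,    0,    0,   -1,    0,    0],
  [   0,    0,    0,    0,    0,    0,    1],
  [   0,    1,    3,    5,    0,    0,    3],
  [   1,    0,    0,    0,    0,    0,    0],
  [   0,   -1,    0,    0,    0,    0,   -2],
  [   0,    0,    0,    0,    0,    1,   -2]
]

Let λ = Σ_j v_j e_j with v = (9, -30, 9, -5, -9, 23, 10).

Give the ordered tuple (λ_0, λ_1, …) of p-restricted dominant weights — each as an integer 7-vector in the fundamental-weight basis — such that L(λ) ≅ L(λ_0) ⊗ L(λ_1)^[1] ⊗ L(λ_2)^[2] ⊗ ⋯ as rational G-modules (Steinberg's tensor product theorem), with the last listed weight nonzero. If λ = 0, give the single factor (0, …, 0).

In the fundamental-weight basis, λ has coordinates c = M·v (v = (9, -30, 9, -5, -9, 23, 10)):
  c_1 = 0·9 + (0)·(-30) + (-1)·(9) + (-2)·(-5) + (0)·(-9) + 2·23 + (-4)·(10) = 7
  c_2 = 0·9 + (0)·(-30) + 0·9 + (0)·(-5) + (-1)·(-9) + 0·23 + 0·10 = 9
  c_3 = 0·9 + (0)·(-30) + 0·9 + (0)·(-5) + (0)·(-9) + 0·23 + 1·10 = 10
  c_4 = 0·9 + (1)·(-30) + 3·9 + (5)·(-5) + (0)·(-9) + 0·23 + 3·10 = 2
  c_5 = 1·9 + (0)·(-30) + 0·9 + (0)·(-5) + (0)·(-9) + 0·23 + 0·10 = 9
  c_6 = 0·9 + (-1)·(-30) + 0·9 + (0)·(-5) + (0)·(-9) + 0·23 + (-2)·(10) = 10
  c_7 = 0·9 + (0)·(-30) + 0·9 + (0)·(-5) + (0)·(-9) + 1·23 + (-2)·(10) = 3
Base-11 expansion of each c_i:
  c_1 = 7 = 7·11^0
  c_2 = 9 = 9·11^0
  c_3 = 10 = 10·11^0
  c_4 = 2 = 2·11^0
  c_5 = 9 = 9·11^0
  c_6 = 10 = 10·11^0
  c_7 = 3 = 3·11^0
Factor λ_0 = (7, 9, 10, 2, 9, 10, 3)

((7, 9, 10, 2, 9, 10, 3),)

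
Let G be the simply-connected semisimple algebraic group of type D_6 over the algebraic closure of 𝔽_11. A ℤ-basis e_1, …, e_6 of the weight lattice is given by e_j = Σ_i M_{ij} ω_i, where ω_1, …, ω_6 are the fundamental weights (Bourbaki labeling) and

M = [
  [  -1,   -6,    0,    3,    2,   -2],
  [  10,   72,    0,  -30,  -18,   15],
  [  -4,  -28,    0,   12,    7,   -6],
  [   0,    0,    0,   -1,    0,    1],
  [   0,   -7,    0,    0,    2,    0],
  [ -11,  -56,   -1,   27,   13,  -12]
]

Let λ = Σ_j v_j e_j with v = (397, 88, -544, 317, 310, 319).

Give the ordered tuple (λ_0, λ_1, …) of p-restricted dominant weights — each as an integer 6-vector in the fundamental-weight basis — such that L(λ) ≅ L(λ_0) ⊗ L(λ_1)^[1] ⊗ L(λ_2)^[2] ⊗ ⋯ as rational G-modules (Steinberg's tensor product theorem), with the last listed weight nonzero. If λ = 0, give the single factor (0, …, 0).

Change of basis e → ω: c = M·v where v = (397, 88, -544, 317, 310, 319):
  c_1 = (-1)·(397) + (-6)·(88) + (0)·(-544) + 3·317 + 2·310 + (-2)·(319) = 8
  c_2 = 10·397 + 72·88 + (0)·(-544) + (-30)·(317) + (-18)·(310) + 15·319 = 1
  c_3 = (-4)·(397) + (-28)·(88) + (0)·(-544) + 12·317 + 7·310 + (-6)·(319) = 8
  c_4 = 0·397 + 0·88 + (0)·(-544) + (-1)·(317) + 0·310 + 1·319 = 2
  c_5 = 0·397 + (-7)·(88) + (0)·(-544) + 0·317 + 2·310 + 0·319 = 4
  c_6 = (-11)·(397) + (-56)·(88) + (-1)·(-544) + 27·317 + 13·310 + (-12)·(319) = 10
Base-11 expansion of each c_i:
  c_1 = 8 = 8·11^0
  c_2 = 1 = 1·11^0
  c_3 = 8 = 8·11^0
  c_4 = 2 = 2·11^0
  c_5 = 4 = 4·11^0
  c_6 = 10 = 10·11^0
p-restricted factor λ_0 = (8, 1, 8, 2, 4, 10)

((8, 1, 8, 2, 4, 10),)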